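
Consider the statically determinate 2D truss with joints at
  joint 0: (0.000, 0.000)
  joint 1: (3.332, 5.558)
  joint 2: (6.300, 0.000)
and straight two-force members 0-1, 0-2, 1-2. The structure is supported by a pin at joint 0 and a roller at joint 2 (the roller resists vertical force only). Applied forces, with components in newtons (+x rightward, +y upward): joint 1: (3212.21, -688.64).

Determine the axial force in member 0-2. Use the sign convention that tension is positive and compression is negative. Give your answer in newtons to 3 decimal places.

N=3 nodes, M=3 members, R=3 reactions → 2N=6, M+R=6
member 0 (0-1): L=6.4802, (cx,cy)=(0.5142,0.8577)
member 1 (0-2): L=6.3000, (cx,cy)=(1.0000,0.0000)
member 2 (1-2): L=6.3008, (cx,cy)=(0.4710,-0.8821)
solve A·x = −loads:
  F[0-1] = +2925.8545 N (tension)
  F[0-2] = +1707.8000 N (tension)
  F[1-2] = -3625.5214 N (compression)
  Rx@0 = -3212.2100 N
  Ry@0 = -2509.4571 N
  Ry@2 = +3198.0971 N

1707.800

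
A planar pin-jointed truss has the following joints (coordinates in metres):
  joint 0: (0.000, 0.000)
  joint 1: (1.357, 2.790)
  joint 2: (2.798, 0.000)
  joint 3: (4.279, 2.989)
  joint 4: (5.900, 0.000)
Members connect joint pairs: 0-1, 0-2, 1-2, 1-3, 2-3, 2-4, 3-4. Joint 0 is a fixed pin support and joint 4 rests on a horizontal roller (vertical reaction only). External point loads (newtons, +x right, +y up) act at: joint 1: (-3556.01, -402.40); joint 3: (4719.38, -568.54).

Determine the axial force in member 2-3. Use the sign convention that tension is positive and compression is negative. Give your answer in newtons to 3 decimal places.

N=5 nodes, M=7 members, R=3 reactions → 2N=10, M+R=10
member 0 (0-1): L=3.1025, (cx,cy)=(0.4374,0.8993)
member 1 (0-2): L=2.7980, (cx,cy)=(1.0000,0.0000)
member 2 (1-2): L=3.1402, (cx,cy)=(0.4589,-0.8885)
member 3 (1-3): L=2.9288, (cx,cy)=(0.9977,0.0679)
member 4 (2-3): L=3.3358, (cx,cy)=(0.4440,0.8960)
member 5 (2-4): L=3.1020, (cx,cy)=(1.0000,0.0000)
member 6 (3-4): L=3.4003, (cx,cy)=(0.4767,-0.8791)
solve A·x = −loads:
  F[0-1] = +270.5109 N (tension)
  F[0-2] = +1045.0517 N (tension)
  F[1-2] = -429.9314 N (compression)
  F[1-3] = +3880.5896 N (tension)
  F[2-3] = +426.3091 N (tension)
  F[2-4] = +658.4889 N (tension)
  F[3-4] = -1381.2664 N (compression)
  Rx@0 = -1163.3700 N
  Ry@0 = -243.2631 N
  Ry@4 = +1214.2031 N

426.309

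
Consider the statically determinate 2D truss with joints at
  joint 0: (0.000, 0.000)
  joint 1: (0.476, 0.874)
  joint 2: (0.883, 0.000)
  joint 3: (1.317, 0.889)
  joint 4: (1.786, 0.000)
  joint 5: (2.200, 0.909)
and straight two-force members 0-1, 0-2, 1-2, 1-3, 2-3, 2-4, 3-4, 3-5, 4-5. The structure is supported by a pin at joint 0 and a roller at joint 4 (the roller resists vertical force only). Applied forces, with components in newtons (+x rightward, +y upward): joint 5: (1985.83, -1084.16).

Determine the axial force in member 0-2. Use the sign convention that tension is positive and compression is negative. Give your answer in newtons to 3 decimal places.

1298.507

N=6 nodes, M=9 members, R=3 reactions → 2N=12, M+R=12
member 0 (0-1): L=0.9952, (cx,cy)=(0.4783,0.8782)
member 1 (0-2): L=0.8830, (cx,cy)=(1.0000,0.0000)
member 2 (1-2): L=0.9641, (cx,cy)=(0.4221,-0.9065)
member 3 (1-3): L=0.8411, (cx,cy)=(0.9998,0.0178)
member 4 (2-3): L=0.9893, (cx,cy)=(0.4387,0.8986)
member 5 (2-4): L=0.9030, (cx,cy)=(1.0000,0.0000)
member 6 (3-4): L=1.0051, (cx,cy)=(0.4666,-0.8845)
member 7 (3-5): L=0.8832, (cx,cy)=(0.9997,0.0226)
member 8 (4-5): L=0.9988, (cx,cy)=(0.4145,0.9101)
solve A·x = −loads:
  F[0-1] = +1437.0450 N (tension)
  F[0-2] = +1298.5074 N (tension)
  F[1-2] = -1367.2649 N (compression)
  F[1-3] = +1264.7107 N (tension)
  F[2-3] = +1379.2770 N (tension)
  F[2-4] = +116.2283 N (tension)
  F[3-4] = -1362.7092 N (compression)
  F[3-5] = +2506.0943 N (tension)
  F[4-5] = -1253.6663 N (compression)
  Rx@0 = -1985.8300 N
  Ry@0 = -1262.0166 N
  Ry@4 = +2346.1766 N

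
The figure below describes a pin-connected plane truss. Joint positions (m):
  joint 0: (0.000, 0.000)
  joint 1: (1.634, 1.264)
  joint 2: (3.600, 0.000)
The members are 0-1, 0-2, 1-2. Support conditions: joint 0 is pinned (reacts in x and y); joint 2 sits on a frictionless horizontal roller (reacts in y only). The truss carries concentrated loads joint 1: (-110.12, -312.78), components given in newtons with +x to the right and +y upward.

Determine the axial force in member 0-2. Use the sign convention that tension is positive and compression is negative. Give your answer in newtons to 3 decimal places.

N=3 nodes, M=3 members, R=3 reactions → 2N=6, M+R=6
member 0 (0-1): L=2.0658, (cx,cy)=(0.7910,0.6119)
member 1 (0-2): L=3.6000, (cx,cy)=(1.0000,0.0000)
member 2 (1-2): L=2.3373, (cx,cy)=(0.8412,-0.5408)
solve A·x = −loads:
  F[0-1] = -342.3606 N (compression)
  F[0-2] = +160.6754 N (tension)
  F[1-2] = -191.0186 N (compression)
  Rx@0 = +110.1200 N
  Ry@0 = +209.4770 N
  Ry@2 = +103.3030 N

160.675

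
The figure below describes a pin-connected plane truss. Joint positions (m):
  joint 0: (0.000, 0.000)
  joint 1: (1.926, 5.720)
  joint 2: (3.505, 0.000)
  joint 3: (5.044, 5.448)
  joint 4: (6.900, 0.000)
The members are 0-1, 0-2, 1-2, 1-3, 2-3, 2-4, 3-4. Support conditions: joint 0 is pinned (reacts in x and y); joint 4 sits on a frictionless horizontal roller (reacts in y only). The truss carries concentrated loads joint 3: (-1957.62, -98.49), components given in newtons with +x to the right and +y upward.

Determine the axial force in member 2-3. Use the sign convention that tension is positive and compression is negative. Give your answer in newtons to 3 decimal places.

-1723.169

N=5 nodes, M=7 members, R=3 reactions → 2N=10, M+R=10
member 0 (0-1): L=6.0356, (cx,cy)=(0.3191,0.9477)
member 1 (0-2): L=3.5050, (cx,cy)=(1.0000,0.0000)
member 2 (1-2): L=5.9339, (cx,cy)=(0.2661,-0.9639)
member 3 (1-3): L=3.1298, (cx,cy)=(0.9962,-0.0869)
member 4 (2-3): L=5.6612, (cx,cy)=(0.2719,0.9623)
member 5 (2-4): L=3.3950, (cx,cy)=(1.0000,0.0000)
member 6 (3-4): L=5.7555, (cx,cy)=(0.3225,-0.9466)
solve A·x = −loads:
  F[0-1] = -1658.8913 N (compression)
  F[0-2] = -1428.2525 N (compression)
  F[1-2] = +1720.2968 N (tension)
  F[1-3] = -990.8812 N (compression)
  F[2-3] = -1723.1693 N (compression)
  F[2-4] = -502.0436 N (compression)
  F[3-4] = +1556.8411 N (tension)
  Rx@0 = +1957.6200 N
  Ry@0 = +1572.1610 N
  Ry@4 = -1473.6710 N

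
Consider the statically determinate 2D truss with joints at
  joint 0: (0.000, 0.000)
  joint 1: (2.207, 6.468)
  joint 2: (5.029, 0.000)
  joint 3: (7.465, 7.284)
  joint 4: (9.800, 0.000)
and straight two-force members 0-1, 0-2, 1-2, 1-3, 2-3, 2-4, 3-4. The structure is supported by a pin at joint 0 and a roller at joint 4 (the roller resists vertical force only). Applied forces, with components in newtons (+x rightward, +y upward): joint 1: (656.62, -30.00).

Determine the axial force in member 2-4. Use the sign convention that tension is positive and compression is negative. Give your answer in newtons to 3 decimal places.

141.089

N=5 nodes, M=7 members, R=3 reactions → 2N=10, M+R=10
member 0 (0-1): L=6.8342, (cx,cy)=(0.3229,0.9464)
member 1 (0-2): L=5.0290, (cx,cy)=(1.0000,0.0000)
member 2 (1-2): L=7.0568, (cx,cy)=(0.3999,-0.9166)
member 3 (1-3): L=5.3209, (cx,cy)=(0.9882,0.1534)
member 4 (2-3): L=7.6805, (cx,cy)=(0.3172,0.9484)
member 5 (2-4): L=4.7710, (cx,cy)=(1.0000,0.0000)
member 6 (3-4): L=7.6491, (cx,cy)=(0.3053,-0.9523)
solve A·x = −loads:
  F[0-1] = +433.3435 N (tension)
  F[0-2] = +516.6777 N (tension)
  F[1-2] = -531.6763 N (compression)
  F[1-3] = -307.7019 N (compression)
  F[2-3] = +513.8429 N (tension)
  F[2-4] = +141.0890 N (tension)
  F[3-4] = -462.1866 N (compression)
  Rx@0 = -656.6200 N
  Ry@0 = -410.1253 N
  Ry@4 = +440.1253 N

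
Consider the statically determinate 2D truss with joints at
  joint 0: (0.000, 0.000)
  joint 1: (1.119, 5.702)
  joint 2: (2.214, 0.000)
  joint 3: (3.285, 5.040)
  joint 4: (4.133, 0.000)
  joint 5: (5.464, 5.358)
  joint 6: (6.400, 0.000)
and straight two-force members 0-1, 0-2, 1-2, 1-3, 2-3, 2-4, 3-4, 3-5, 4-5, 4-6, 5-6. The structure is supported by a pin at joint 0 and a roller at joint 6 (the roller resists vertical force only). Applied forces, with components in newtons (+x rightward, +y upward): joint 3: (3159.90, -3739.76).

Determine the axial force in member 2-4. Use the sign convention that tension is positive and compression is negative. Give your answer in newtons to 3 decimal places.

2724.370

N=7 nodes, M=11 members, R=3 reactions → 2N=14, M+R=14
member 0 (0-1): L=5.8108, (cx,cy)=(0.1926,0.9813)
member 1 (0-2): L=2.2140, (cx,cy)=(1.0000,0.0000)
member 2 (1-2): L=5.8062, (cx,cy)=(0.1886,-0.9821)
member 3 (1-3): L=2.2649, (cx,cy)=(0.9563,-0.2923)
member 4 (2-3): L=5.1525, (cx,cy)=(0.2079,0.9782)
member 5 (2-4): L=1.9190, (cx,cy)=(1.0000,0.0000)
member 6 (3-4): L=5.1108, (cx,cy)=(0.1659,-0.9861)
member 7 (3-5): L=2.2021, (cx,cy)=(0.9895,0.1444)
member 8 (4-5): L=5.5208, (cx,cy)=(0.2411,0.9705)
member 9 (4-6): L=2.2670, (cx,cy)=(1.0000,0.0000)
member 10 (5-6): L=5.4391, (cx,cy)=(0.1721,-0.9851)
solve A·x = −loads:
  F[0-1] = +680.9557 N (tension)
  F[0-2] = +3028.7659 N (tension)
  F[1-2] = -766.2016 N (compression)
  F[1-3] = +288.2198 N (tension)
  F[2-3] = +769.2539 N (tension)
  F[2-4] = +2724.3703 N (tension)
  F[3-4] = -4756.3169 N (compression)
  F[3-5] = -1955.6931 N (compression)
  F[4-5] = +4832.9432 N (tension)
  F[4-6] = +770.0373 N (tension)
  F[5-6] = -4474.7242 N (compression)
  Rx@0 = -3159.9000 N
  Ry@0 = -668.2099 N
  Ry@6 = +4407.9699 N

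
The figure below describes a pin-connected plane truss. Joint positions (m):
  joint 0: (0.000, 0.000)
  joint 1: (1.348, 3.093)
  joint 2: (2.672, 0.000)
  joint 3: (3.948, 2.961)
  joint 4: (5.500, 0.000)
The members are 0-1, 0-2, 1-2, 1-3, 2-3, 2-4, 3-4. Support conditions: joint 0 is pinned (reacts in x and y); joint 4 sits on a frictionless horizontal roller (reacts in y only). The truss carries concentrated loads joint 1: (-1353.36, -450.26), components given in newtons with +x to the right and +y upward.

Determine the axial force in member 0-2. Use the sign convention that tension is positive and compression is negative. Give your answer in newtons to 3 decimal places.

N=5 nodes, M=7 members, R=3 reactions → 2N=10, M+R=10
member 0 (0-1): L=3.3740, (cx,cy)=(0.3995,0.9167)
member 1 (0-2): L=2.6720, (cx,cy)=(1.0000,0.0000)
member 2 (1-2): L=3.3645, (cx,cy)=(0.3935,-0.9193)
member 3 (1-3): L=2.6033, (cx,cy)=(0.9987,-0.0507)
member 4 (2-3): L=3.2242, (cx,cy)=(0.3958,0.9184)
member 5 (2-4): L=2.8280, (cx,cy)=(1.0000,0.0000)
member 6 (3-4): L=3.3431, (cx,cy)=(0.4642,-0.8857)
solve A·x = −loads:
  F[0-1] = -1201.0042 N (compression)
  F[0-2] = -873.5252 N (compression)
  F[1-2] = +674.2510 N (tension)
  F[1-3] = +608.9741 N (tension)
  F[2-3] = -674.9536 N (compression)
  F[2-4] = -341.0761 N (compression)
  F[3-4] = +734.6952 N (tension)
  Rx@0 = +1353.3600 N
  Ry@0 = +1100.9858 N
  Ry@4 = -650.7258 N

-873.525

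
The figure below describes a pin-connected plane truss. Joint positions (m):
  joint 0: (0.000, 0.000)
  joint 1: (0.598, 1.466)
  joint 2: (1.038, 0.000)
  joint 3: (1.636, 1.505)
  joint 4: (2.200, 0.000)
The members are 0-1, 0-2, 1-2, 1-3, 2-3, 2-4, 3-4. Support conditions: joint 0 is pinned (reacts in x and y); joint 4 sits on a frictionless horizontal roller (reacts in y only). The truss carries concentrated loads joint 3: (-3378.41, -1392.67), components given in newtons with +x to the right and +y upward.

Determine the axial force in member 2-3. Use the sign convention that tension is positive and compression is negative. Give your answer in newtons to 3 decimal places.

N=5 nodes, M=7 members, R=3 reactions → 2N=10, M+R=10
member 0 (0-1): L=1.5833, (cx,cy)=(0.3777,0.9259)
member 1 (0-2): L=1.0380, (cx,cy)=(1.0000,0.0000)
member 2 (1-2): L=1.5306, (cx,cy)=(0.2875,-0.9578)
member 3 (1-3): L=1.0387, (cx,cy)=(0.9993,0.0375)
member 4 (2-3): L=1.6195, (cx,cy)=(0.3693,0.9293)
member 5 (2-4): L=1.1620, (cx,cy)=(1.0000,0.0000)
member 6 (3-4): L=1.6072, (cx,cy)=(0.3509,-0.9364)
solve A·x = −loads:
  F[0-1] = -2881.6141 N (compression)
  F[0-2] = -2290.0298 N (compression)
  F[1-2] = +2712.4723 N (tension)
  F[1-3] = -1869.4467 N (compression)
  F[2-3] = -2795.5527 N (compression)
  F[2-4] = -477.9945 N (compression)
  F[3-4] = +1362.1225 N (tension)
  Rx@0 = +3378.4100 N
  Ry@0 = +2668.1695 N
  Ry@4 = -1275.4995 N

-2795.553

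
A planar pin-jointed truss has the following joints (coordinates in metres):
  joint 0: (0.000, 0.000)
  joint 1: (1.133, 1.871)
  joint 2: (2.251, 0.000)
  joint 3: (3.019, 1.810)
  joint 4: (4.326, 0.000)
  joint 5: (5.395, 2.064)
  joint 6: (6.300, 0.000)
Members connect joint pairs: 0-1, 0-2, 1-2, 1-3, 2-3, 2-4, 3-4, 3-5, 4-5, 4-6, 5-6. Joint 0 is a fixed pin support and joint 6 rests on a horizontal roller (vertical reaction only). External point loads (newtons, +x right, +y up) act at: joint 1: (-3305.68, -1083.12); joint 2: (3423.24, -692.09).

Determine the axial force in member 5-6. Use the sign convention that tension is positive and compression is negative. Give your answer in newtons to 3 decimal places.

589.257

N=7 nodes, M=11 members, R=3 reactions → 2N=14, M+R=14
member 0 (0-1): L=2.1873, (cx,cy)=(0.5180,0.8554)
member 1 (0-2): L=2.2510, (cx,cy)=(1.0000,0.0000)
member 2 (1-2): L=2.1796, (cx,cy)=(0.5129,-0.8584)
member 3 (1-3): L=1.8870, (cx,cy)=(0.9995,-0.0323)
member 4 (2-3): L=1.9662, (cx,cy)=(0.3906,0.9206)
member 5 (2-4): L=2.0750, (cx,cy)=(1.0000,0.0000)
member 6 (3-4): L=2.2326, (cx,cy)=(0.5854,-0.8107)
member 7 (3-5): L=2.3895, (cx,cy)=(0.9943,0.1063)
member 8 (4-5): L=2.3244, (cx,cy)=(0.4599,0.8880)
member 9 (4-6): L=1.9740, (cx,cy)=(1.0000,0.0000)
member 10 (5-6): L=2.2537, (cx,cy)=(0.4016,-0.9158)
solve A·x = −loads:
  F[0-1] = -2706.2217 N (compression)
  F[0-2] = +1519.3492 N (tension)
  F[1-2] = +1390.0291 N (tension)
  F[1-3] = +1191.5077 N (tension)
  F[2-3] = -544.3889 N (compression)
  F[2-4] = -978.2455 N (compression)
  F[3-4] = +737.6955 N (tension)
  F[3-5] = +549.4932 N (tension)
  F[4-5] = -673.5247 N (compression)
  F[4-6] = -236.6242 N (compression)
  F[5-6] = +589.2570 N (tension)
  Rx@0 = -117.5600 N
  Ry@0 = +2314.8700 N
  Ry@6 = -539.6600 N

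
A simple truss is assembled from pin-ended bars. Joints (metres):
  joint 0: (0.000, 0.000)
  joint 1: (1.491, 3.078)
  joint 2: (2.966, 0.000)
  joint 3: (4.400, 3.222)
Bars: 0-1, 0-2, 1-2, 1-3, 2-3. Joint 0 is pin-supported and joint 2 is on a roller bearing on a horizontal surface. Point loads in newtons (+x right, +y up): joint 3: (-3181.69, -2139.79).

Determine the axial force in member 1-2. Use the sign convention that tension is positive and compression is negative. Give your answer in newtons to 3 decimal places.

2560.341

N=4 nodes, M=5 members, R=3 reactions → 2N=8, M+R=8
member 0 (0-1): L=3.4201, (cx,cy)=(0.4360,0.9000)
member 1 (0-2): L=2.9660, (cx,cy)=(1.0000,0.0000)
member 2 (1-2): L=3.4132, (cx,cy)=(0.4321,-0.9018)
member 3 (1-3): L=2.9126, (cx,cy)=(0.9988,0.0494)
member 4 (2-3): L=3.5267, (cx,cy)=(0.4066,0.9136)
solve A·x = −loads:
  F[0-1] = -2690.9347 N (compression)
  F[0-2] = -2008.5752 N (compression)
  F[1-2] = +2560.3410 N (tension)
  F[1-3] = -2282.3573 N (compression)
  F[2-3] = -2218.6360 N (compression)
  Rx@0 = +3181.6900 N
  Ry@0 = +2421.7621 N
  Ry@2 = -281.9721 N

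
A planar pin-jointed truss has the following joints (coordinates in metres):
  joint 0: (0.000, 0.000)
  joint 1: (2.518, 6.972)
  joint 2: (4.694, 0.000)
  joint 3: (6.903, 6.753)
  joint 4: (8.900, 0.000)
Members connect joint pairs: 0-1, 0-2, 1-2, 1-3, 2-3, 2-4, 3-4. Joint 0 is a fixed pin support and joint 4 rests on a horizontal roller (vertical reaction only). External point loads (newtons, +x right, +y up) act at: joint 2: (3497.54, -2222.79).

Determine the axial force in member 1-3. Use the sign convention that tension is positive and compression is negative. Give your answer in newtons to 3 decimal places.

-719.328

N=5 nodes, M=7 members, R=3 reactions → 2N=10, M+R=10
member 0 (0-1): L=7.4128, (cx,cy)=(0.3397,0.9405)
member 1 (0-2): L=4.6940, (cx,cy)=(1.0000,0.0000)
member 2 (1-2): L=7.3037, (cx,cy)=(0.2979,-0.9546)
member 3 (1-3): L=4.3905, (cx,cy)=(0.9988,-0.0499)
member 4 (2-3): L=7.1051, (cx,cy)=(0.3109,0.9504)
member 5 (2-4): L=4.2060, (cx,cy)=(1.0000,0.0000)
member 6 (3-4): L=7.0421, (cx,cy)=(0.2836,-0.9589)
solve A·x = −loads:
  F[0-1] = -1116.8649 N (compression)
  F[0-2] = +3876.9214 N (tension)
  F[1-2] = +1138.0169 N (tension)
  F[1-3] = -719.3284 N (compression)
  F[2-3] = +1195.7111 N (tension)
  F[2-4] = +346.6832 N (tension)
  F[3-4] = -1222.5209 N (compression)
  Rx@0 = -3497.5400 N
  Ry@0 = +1050.4556 N
  Ry@4 = +1172.3344 N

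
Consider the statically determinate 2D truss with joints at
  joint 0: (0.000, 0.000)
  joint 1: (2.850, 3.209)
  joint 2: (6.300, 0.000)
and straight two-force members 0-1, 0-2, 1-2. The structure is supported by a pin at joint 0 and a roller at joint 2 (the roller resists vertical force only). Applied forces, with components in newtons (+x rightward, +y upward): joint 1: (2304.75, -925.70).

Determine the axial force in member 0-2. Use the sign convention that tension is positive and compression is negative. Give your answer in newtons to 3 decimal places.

N=3 nodes, M=3 members, R=3 reactions → 2N=6, M+R=6
member 0 (0-1): L=4.2919, (cx,cy)=(0.6640,0.7477)
member 1 (0-2): L=6.3000, (cx,cy)=(1.0000,0.0000)
member 2 (1-2): L=4.7117, (cx,cy)=(0.7322,-0.6811)
solve A·x = −loads:
  F[0-1] = +892.1162 N (tension)
  F[0-2] = +1712.3441 N (tension)
  F[1-2] = -2338.5691 N (compression)
  Rx@0 = -2304.7500 N
  Ry@0 = -667.0282 N
  Ry@2 = +1592.7282 N

1712.344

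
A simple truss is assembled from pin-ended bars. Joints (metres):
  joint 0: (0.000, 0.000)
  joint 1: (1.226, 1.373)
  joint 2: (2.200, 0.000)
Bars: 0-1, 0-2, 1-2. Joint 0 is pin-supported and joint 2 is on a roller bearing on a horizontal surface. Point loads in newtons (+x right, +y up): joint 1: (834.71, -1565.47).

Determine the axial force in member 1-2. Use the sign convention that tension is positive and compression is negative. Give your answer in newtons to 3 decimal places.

N=3 nodes, M=3 members, R=3 reactions → 2N=6, M+R=6
member 0 (0-1): L=1.8407, (cx,cy)=(0.6660,0.7459)
member 1 (0-2): L=2.2000, (cx,cy)=(1.0000,0.0000)
member 2 (1-2): L=1.6834, (cx,cy)=(0.5786,-0.8156)
solve A·x = −loads:
  F[0-1] = -230.7807 N (compression)
  F[0-2] = +988.4211 N (tension)
  F[1-2] = -1708.3152 N (compression)
  Rx@0 = -834.7100 N
  Ry@0 = +172.1413 N
  Ry@2 = +1393.3287 N

-1708.315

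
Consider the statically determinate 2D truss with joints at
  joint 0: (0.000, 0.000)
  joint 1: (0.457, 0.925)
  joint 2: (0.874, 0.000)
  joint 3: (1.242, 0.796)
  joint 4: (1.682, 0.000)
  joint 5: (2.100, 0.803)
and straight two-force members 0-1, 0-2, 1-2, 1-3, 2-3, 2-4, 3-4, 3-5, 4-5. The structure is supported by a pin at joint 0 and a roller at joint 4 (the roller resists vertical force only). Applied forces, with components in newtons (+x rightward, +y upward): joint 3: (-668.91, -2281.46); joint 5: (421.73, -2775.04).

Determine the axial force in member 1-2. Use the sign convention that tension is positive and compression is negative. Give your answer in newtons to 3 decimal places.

N=6 nodes, M=9 members, R=3 reactions → 2N=12, M+R=12
member 0 (0-1): L=1.0317, (cx,cy)=(0.4429,0.8965)
member 1 (0-2): L=0.8740, (cx,cy)=(1.0000,0.0000)
member 2 (1-2): L=1.0146, (cx,cy)=(0.4110,-0.9116)
member 3 (1-3): L=0.7955, (cx,cy)=(0.9868,-0.1622)
member 4 (2-3): L=0.8769, (cx,cy)=(0.4196,0.9077)
member 5 (2-4): L=0.8080, (cx,cy)=(1.0000,0.0000)
member 6 (3-4): L=0.9095, (cx,cy)=(0.4838,-0.8752)
member 7 (3-5): L=0.8580, (cx,cy)=(1.0000,0.0082)
member 8 (4-5): L=0.9053, (cx,cy)=(0.4617,0.8870)
solve A·x = −loads:
  F[0-1] = -24.9860 N (compression)
  F[0-2] = -236.1126 N (compression)
  F[1-2] = +28.6929 N (tension)
  F[1-3] = -23.1662 N (compression)
  F[2-3] = -28.8179 N (compression)
  F[2-4] = -212.2273 N (compression)
  F[3-4] = -2563.7420 N (compression)
  F[3-5] = +1874.2934 N (tension)
  F[4-5] = -3145.7441 N (compression)
  Rx@0 = +247.1800 N
  Ry@0 = +22.4012 N
  Ry@4 = +5034.0988 N

28.693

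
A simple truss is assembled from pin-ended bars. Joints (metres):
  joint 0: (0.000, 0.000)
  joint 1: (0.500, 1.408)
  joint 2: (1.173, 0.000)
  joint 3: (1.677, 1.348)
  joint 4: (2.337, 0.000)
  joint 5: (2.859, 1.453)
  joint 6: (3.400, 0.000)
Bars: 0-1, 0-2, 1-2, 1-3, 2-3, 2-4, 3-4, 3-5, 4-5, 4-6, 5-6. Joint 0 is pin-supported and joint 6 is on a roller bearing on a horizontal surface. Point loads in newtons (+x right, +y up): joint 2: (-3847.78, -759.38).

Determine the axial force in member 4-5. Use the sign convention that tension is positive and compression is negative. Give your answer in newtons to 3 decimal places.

N=7 nodes, M=11 members, R=3 reactions → 2N=14, M+R=14
member 0 (0-1): L=1.4941, (cx,cy)=(0.3346,0.9423)
member 1 (0-2): L=1.1730, (cx,cy)=(1.0000,0.0000)
member 2 (1-2): L=1.5606, (cx,cy)=(0.4313,-0.9022)
member 3 (1-3): L=1.1785, (cx,cy)=(0.9987,-0.0509)
member 4 (2-3): L=1.4391, (cx,cy)=(0.3502,0.9367)
member 5 (2-4): L=1.1640, (cx,cy)=(1.0000,0.0000)
member 6 (3-4): L=1.5009, (cx,cy)=(0.4397,-0.8981)
member 7 (3-5): L=1.1867, (cx,cy)=(0.9961,0.0885)
member 8 (4-5): L=1.5439, (cx,cy)=(0.3381,0.9411)
member 9 (4-6): L=1.0630, (cx,cy)=(1.0000,0.0000)
member 10 (5-6): L=1.5504, (cx,cy)=(0.3489,-0.9371)
solve A·x = −loads:
  F[0-1] = -527.8251 N (compression)
  F[0-2] = -3671.1486 N (compression)
  F[1-2] = +575.2903 N (tension)
  F[1-3] = -425.2776 N (compression)
  F[2-3] = +256.5839 N (tension)
  F[2-4] = +334.8680 N (tension)
  F[3-4] = -311.2851 N (compression)
  F[3-5] = -198.7644 N (compression)
  F[4-5] = +297.0679 N (tension)
  F[4-6] = +97.5461 N (tension)
  F[5-6] = -279.5567 N (compression)
  Rx@0 = +3847.7800 N
  Ry@0 = +497.3939 N
  Ry@6 = +261.9861 N

297.068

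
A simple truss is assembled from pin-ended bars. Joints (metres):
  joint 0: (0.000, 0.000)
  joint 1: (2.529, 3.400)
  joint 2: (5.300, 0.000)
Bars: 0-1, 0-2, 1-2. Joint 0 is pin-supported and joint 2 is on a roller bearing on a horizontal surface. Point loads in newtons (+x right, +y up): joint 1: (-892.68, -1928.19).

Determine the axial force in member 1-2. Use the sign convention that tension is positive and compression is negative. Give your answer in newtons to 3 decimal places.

-448.178

N=3 nodes, M=3 members, R=3 reactions → 2N=6, M+R=6
member 0 (0-1): L=4.2374, (cx,cy)=(0.5968,0.8024)
member 1 (0-2): L=5.3000, (cx,cy)=(1.0000,0.0000)
member 2 (1-2): L=4.3862, (cx,cy)=(0.6318,-0.7752)
solve A·x = −loads:
  F[0-1] = -1970.1305 N (compression)
  F[0-2] = +283.1403 N (tension)
  F[1-2] = -448.1776 N (compression)
  Rx@0 = +892.6800 N
  Ry@0 = +1580.7786 N
  Ry@2 = +347.4114 N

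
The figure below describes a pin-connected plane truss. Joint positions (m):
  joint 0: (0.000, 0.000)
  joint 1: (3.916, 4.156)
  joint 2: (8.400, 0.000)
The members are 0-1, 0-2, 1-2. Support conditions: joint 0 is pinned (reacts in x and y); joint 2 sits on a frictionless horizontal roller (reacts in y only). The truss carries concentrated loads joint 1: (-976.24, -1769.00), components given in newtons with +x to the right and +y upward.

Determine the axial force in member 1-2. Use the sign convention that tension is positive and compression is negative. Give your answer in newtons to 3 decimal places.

-502.645

N=3 nodes, M=3 members, R=3 reactions → 2N=6, M+R=6
member 0 (0-1): L=5.7103, (cx,cy)=(0.6858,0.7278)
member 1 (0-2): L=8.4000, (cx,cy)=(1.0000,0.0000)
member 2 (1-2): L=6.1138, (cx,cy)=(0.7334,-0.6798)
solve A·x = −loads:
  F[0-1] = -1961.1122 N (compression)
  F[0-2] = +368.6510 N (tension)
  F[1-2] = -502.6449 N (compression)
  Rx@0 = +976.2400 N
  Ry@0 = +1427.3154 N
  Ry@2 = +341.6846 N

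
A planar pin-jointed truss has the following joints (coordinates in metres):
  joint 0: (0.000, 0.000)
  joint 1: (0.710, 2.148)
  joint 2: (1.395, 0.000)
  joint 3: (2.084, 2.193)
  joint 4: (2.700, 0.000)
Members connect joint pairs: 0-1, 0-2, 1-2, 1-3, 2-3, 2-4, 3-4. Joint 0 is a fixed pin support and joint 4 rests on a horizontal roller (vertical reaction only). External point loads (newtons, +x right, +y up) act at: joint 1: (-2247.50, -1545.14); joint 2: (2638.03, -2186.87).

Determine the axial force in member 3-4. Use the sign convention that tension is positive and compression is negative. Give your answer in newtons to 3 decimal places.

N=5 nodes, M=7 members, R=3 reactions → 2N=10, M+R=10
member 0 (0-1): L=2.2623, (cx,cy)=(0.3138,0.9495)
member 1 (0-2): L=1.3950, (cx,cy)=(1.0000,0.0000)
member 2 (1-2): L=2.2546, (cx,cy)=(0.3038,-0.9527)
member 3 (1-3): L=1.3747, (cx,cy)=(0.9995,0.0327)
member 4 (2-3): L=2.2987, (cx,cy)=(0.2997,0.9540)
member 5 (2-4): L=1.3050, (cx,cy)=(1.0000,0.0000)
member 6 (3-4): L=2.2779, (cx,cy)=(0.2704,-0.9627)
solve A·x = −loads:
  F[0-1] = -4195.8132 N (compression)
  F[0-2] = +1707.3432 N (tension)
  F[1-2] = +2564.8912 N (tension)
  F[1-3] = +151.4872 N (tension)
  F[2-3] = -269.1472 N (compression)
  F[2-4] = -70.7329 N (compression)
  F[3-4] = +261.5593 N (tension)
  Rx@0 = -390.5300 N
  Ry@0 = +3983.8237 N
  Ry@4 = -251.8137 N

261.559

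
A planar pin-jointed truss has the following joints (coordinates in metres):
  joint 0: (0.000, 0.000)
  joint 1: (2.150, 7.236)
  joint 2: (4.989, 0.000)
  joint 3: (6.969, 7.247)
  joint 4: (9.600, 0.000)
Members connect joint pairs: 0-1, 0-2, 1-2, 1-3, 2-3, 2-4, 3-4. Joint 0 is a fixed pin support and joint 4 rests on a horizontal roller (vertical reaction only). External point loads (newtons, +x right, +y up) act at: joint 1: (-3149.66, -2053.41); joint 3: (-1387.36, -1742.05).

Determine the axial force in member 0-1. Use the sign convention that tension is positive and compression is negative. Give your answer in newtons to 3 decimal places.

-5729.645

N=5 nodes, M=7 members, R=3 reactions → 2N=10, M+R=10
member 0 (0-1): L=7.5487, (cx,cy)=(0.2848,0.9586)
member 1 (0-2): L=4.9890, (cx,cy)=(1.0000,0.0000)
member 2 (1-2): L=7.7730, (cx,cy)=(0.3652,-0.9309)
member 3 (1-3): L=4.8190, (cx,cy)=(1.0000,0.0023)
member 4 (2-3): L=7.5126, (cx,cy)=(0.2636,0.9646)
member 5 (2-4): L=4.6110, (cx,cy)=(1.0000,0.0000)
member 6 (3-4): L=7.7098, (cx,cy)=(0.3413,-0.9400)
solve A·x = −loads:
  F[0-1] = -5729.6451 N (compression)
  F[0-2] = -2905.1086 N (compression)
  F[1-2] = +3694.5464 N (tension)
  F[1-3] = +168.3588 N (tension)
  F[2-3] = -3565.3623 N (compression)
  F[2-4] = -616.0435 N (compression)
  F[3-4] = +1805.2369 N (tension)
  Rx@0 = +4537.0200 N
  Ry@0 = +5492.3308 N
  Ry@4 = -1696.8708 N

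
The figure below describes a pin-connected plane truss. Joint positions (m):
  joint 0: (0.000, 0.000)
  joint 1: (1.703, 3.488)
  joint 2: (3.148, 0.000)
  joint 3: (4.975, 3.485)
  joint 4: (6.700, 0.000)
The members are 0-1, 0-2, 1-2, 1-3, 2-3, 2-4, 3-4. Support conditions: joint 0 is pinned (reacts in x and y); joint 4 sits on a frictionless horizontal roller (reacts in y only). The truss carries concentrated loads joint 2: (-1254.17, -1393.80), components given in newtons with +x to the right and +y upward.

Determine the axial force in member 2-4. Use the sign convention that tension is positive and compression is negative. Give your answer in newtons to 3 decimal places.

324.151

N=5 nodes, M=7 members, R=3 reactions → 2N=10, M+R=10
member 0 (0-1): L=3.8815, (cx,cy)=(0.4387,0.8986)
member 1 (0-2): L=3.1480, (cx,cy)=(1.0000,0.0000)
member 2 (1-2): L=3.7755, (cx,cy)=(0.3827,-0.9239)
member 3 (1-3): L=3.2720, (cx,cy)=(1.0000,-0.0009)
member 4 (2-3): L=3.9349, (cx,cy)=(0.4643,0.8857)
member 5 (2-4): L=3.5520, (cx,cy)=(1.0000,0.0000)
member 6 (3-4): L=3.8886, (cx,cy)=(0.4436,-0.8962)
solve A·x = −loads:
  F[0-1] = -822.2923 N (compression)
  F[0-2] = -893.3947 N (compression)
  F[1-2] = +800.4836 N (tension)
  F[1-3] = -667.1478 N (compression)
  F[2-3] = +738.7227 N (tension)
  F[2-4] = +324.1505 N (tension)
  F[3-4] = -730.7111 N (compression)
  Rx@0 = +1254.1700 N
  Ry@0 = +738.9220 N
  Ry@4 = +654.8780 N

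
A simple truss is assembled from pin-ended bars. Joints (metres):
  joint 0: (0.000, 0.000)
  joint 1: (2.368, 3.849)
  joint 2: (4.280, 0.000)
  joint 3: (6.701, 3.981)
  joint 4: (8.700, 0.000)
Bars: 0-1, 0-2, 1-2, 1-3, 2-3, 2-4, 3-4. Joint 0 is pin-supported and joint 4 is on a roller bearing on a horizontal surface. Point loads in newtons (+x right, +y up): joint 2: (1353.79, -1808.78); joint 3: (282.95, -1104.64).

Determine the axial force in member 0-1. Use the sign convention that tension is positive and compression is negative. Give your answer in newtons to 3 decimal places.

N=5 nodes, M=7 members, R=3 reactions → 2N=10, M+R=10
member 0 (0-1): L=4.5191, (cx,cy)=(0.5240,0.8517)
member 1 (0-2): L=4.2800, (cx,cy)=(1.0000,0.0000)
member 2 (1-2): L=4.2977, (cx,cy)=(0.4449,-0.8956)
member 3 (1-3): L=4.3350, (cx,cy)=(0.9995,0.0304)
member 4 (2-3): L=4.6594, (cx,cy)=(0.5196,0.8544)
member 5 (2-4): L=4.4200, (cx,cy)=(1.0000,0.0000)
member 6 (3-4): L=4.4547, (cx,cy)=(0.4487,-0.8937)
solve A·x = −loads:
  F[0-1] = -1224.9140 N (compression)
  F[0-2] = +2278.5933 N (tension)
  F[1-2] = +1126.0408 N (tension)
  F[1-3] = -1143.3424 N (compression)
  F[2-3] = +936.6838 N (tension)
  F[2-4] = +939.0617 N (tension)
  F[3-4] = -2092.6659 N (compression)
  Rx@0 = -1636.7400 N
  Ry@0 = +1043.2826 N
  Ry@4 = +1870.1374 N

-1224.914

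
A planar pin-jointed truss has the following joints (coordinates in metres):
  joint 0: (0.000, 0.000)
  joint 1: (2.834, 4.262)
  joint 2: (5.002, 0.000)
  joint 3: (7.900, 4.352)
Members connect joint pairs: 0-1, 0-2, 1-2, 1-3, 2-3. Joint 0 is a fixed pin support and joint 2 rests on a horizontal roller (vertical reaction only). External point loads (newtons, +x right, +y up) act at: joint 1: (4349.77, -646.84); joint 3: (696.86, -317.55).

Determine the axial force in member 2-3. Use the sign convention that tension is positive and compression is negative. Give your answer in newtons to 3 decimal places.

N=4 nodes, M=5 members, R=3 reactions → 2N=8, M+R=8
member 0 (0-1): L=5.1182, (cx,cy)=(0.5537,0.8327)
member 1 (0-2): L=5.0020, (cx,cy)=(1.0000,0.0000)
member 2 (1-2): L=4.7817, (cx,cy)=(0.4534,-0.8913)
member 3 (1-3): L=5.0668, (cx,cy)=(0.9998,0.0178)
member 4 (2-3): L=5.2286, (cx,cy)=(0.5543,0.8323)
solve A·x = −loads:
  F[0-1] = +5063.2051 N (tension)
  F[0-2] = +2243.0935 N (tension)
  F[1-2] = -5437.7188 N (compression)
  F[1-3] = +919.3359 N (tension)
  F[2-3] = -401.1319 N (compression)
  Rx@0 = -5046.6300 N
  Ry@0 = -4216.1866 N
  Ry@2 = +5180.5766 N

-401.132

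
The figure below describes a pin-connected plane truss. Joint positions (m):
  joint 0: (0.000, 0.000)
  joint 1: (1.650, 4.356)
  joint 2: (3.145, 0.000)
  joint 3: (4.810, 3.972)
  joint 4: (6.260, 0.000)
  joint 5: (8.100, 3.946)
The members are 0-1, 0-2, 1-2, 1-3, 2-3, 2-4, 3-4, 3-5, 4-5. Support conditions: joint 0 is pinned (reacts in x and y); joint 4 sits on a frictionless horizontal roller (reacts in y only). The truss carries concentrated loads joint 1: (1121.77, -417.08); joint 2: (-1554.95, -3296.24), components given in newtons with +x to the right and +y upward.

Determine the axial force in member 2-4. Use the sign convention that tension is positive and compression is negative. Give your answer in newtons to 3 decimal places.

929.625

N=6 nodes, M=9 members, R=3 reactions → 2N=12, M+R=12
member 0 (0-1): L=4.6580, (cx,cy)=(0.3542,0.9352)
member 1 (0-2): L=3.1450, (cx,cy)=(1.0000,0.0000)
member 2 (1-2): L=4.6054, (cx,cy)=(0.3246,-0.9458)
member 3 (1-3): L=3.1832, (cx,cy)=(0.9927,-0.1206)
member 4 (2-3): L=4.3069, (cx,cy)=(0.3866,0.9223)
member 5 (2-4): L=3.1150, (cx,cy)=(1.0000,0.0000)
member 6 (3-4): L=4.2284, (cx,cy)=(0.3429,-0.9394)
member 7 (3-5): L=3.2901, (cx,cy)=(1.0000,-0.0079)
member 8 (4-5): L=4.3539, (cx,cy)=(0.4226,0.9063)
solve A·x = −loads:
  F[0-1] = -1247.6894 N (compression)
  F[0-2] = +8.7854 N (tension)
  F[1-2] = +1036.7768 N (tension)
  F[1-3] = -1914.2716 N (compression)
  F[2-3] = +2510.8254 N (tension)
  F[2-4] = +929.6250 N (tension)
  F[3-4] = -2710.9085 N (compression)
  F[3-5] = -0.0000 N (tension)
  F[4-5] = +0.0000 N (tension)
  Rx@0 = +433.1800 N
  Ry@0 = +1166.7885 N
  Ry@4 = +2546.5315 N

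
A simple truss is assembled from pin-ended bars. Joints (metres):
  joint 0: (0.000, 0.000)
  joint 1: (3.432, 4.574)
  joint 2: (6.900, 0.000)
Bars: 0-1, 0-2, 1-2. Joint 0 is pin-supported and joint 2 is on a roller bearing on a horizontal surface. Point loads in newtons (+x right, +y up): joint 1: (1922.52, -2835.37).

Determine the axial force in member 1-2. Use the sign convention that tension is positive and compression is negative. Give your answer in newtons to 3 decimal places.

-3369.158

N=3 nodes, M=3 members, R=3 reactions → 2N=6, M+R=6
member 0 (0-1): L=5.7184, (cx,cy)=(0.6002,0.7999)
member 1 (0-2): L=6.9000, (cx,cy)=(1.0000,0.0000)
member 2 (1-2): L=5.7401, (cx,cy)=(0.6042,-0.7969)
solve A·x = −loads:
  F[0-1] = -188.3370 N (compression)
  F[0-2] = +2035.5538 N (tension)
  F[1-2] = -3369.1576 N (compression)
  Rx@0 = -1922.5200 N
  Ry@0 = +150.6459 N
  Ry@2 = +2684.7241 N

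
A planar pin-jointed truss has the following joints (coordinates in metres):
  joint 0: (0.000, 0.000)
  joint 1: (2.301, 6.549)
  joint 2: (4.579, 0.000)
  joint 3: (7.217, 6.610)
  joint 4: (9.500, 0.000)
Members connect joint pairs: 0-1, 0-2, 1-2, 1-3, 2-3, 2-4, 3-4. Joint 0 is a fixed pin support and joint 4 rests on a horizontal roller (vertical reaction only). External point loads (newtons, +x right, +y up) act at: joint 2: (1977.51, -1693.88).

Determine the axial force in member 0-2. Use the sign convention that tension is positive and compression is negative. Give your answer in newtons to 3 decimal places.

N=5 nodes, M=7 members, R=3 reactions → 2N=10, M+R=10
member 0 (0-1): L=6.9415, (cx,cy)=(0.3315,0.9435)
member 1 (0-2): L=4.5790, (cx,cy)=(1.0000,0.0000)
member 2 (1-2): L=6.9339, (cx,cy)=(0.3285,-0.9445)
member 3 (1-3): L=4.9164, (cx,cy)=(0.9999,0.0124)
member 4 (2-3): L=7.1170, (cx,cy)=(0.3707,0.9288)
member 5 (2-4): L=4.9210, (cx,cy)=(1.0000,0.0000)
member 6 (3-4): L=6.9932, (cx,cy)=(0.3265,-0.9452)
solve A·x = −loads:
  F[0-1] = -930.0126 N (compression)
  F[0-2] = +2285.7962 N (tension)
  F[1-2] = +920.9705 N (tension)
  F[1-3] = -610.9013 N (compression)
  F[2-3] = +887.2299 N (tension)
  F[2-4] = +281.9903 N (tension)
  F[3-4] = -863.7762 N (compression)
  Rx@0 = -1977.5100 N
  Ry@0 = +877.4298 N
  Ry@4 = +816.4502 N

2285.796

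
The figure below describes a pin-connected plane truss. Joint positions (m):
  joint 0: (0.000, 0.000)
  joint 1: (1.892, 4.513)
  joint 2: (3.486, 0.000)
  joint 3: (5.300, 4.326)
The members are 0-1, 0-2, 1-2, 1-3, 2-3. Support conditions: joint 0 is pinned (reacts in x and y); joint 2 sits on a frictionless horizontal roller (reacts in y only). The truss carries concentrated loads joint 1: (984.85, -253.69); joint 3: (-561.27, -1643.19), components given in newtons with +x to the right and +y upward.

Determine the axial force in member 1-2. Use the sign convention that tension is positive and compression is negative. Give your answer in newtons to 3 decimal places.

N=4 nodes, M=5 members, R=3 reactions → 2N=8, M+R=8
member 0 (0-1): L=4.8936, (cx,cy)=(0.3866,0.9222)
member 1 (0-2): L=3.4860, (cx,cy)=(1.0000,0.0000)
member 2 (1-2): L=4.7862, (cx,cy)=(0.3330,-0.9429)
member 3 (1-3): L=3.4131, (cx,cy)=(0.9985,-0.0548)
member 4 (2-3): L=4.6909, (cx,cy)=(0.3867,0.9222)
solve A·x = −loads:
  F[0-1] = +1428.6373 N (tension)
  F[0-2] = -128.7760 N (compression)
  F[1-2] = -1673.6229 N (compression)
  F[1-3] = +125.0750 N (tension)
  F[2-3] = -1774.3764 N (compression)
  Rx@0 = -423.5800 N
  Ry@0 = -1317.5384 N
  Ry@2 = +3214.4184 N

-1673.623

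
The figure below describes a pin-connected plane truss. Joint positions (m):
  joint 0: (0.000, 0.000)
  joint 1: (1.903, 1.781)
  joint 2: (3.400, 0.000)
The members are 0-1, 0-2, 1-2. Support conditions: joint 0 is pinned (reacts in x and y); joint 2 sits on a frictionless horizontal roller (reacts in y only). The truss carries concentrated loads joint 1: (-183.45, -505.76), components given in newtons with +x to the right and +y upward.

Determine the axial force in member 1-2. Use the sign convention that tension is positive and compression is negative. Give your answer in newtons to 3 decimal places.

N=3 nodes, M=3 members, R=3 reactions → 2N=6, M+R=6
member 0 (0-1): L=2.6064, (cx,cy)=(0.7301,0.6833)
member 1 (0-2): L=3.4000, (cx,cy)=(1.0000,0.0000)
member 2 (1-2): L=2.3266, (cx,cy)=(0.6434,-0.7655)
solve A·x = −loads:
  F[0-1] = -466.5174 N (compression)
  F[0-2] = +157.1652 N (tension)
  F[1-2] = -244.2600 N (compression)
  Rx@0 = +183.4500 N
  Ry@0 = +318.7786 N
  Ry@2 = +186.9814 N

-244.260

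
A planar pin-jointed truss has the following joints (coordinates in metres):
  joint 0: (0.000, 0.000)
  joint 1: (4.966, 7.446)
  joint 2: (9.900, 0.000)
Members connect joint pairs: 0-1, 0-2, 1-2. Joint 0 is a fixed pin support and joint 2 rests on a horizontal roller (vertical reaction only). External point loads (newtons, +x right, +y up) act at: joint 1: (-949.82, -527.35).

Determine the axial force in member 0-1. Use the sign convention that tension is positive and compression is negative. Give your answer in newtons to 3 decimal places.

N=3 nodes, M=3 members, R=3 reactions → 2N=6, M+R=6
member 0 (0-1): L=8.9501, (cx,cy)=(0.5549,0.8319)
member 1 (0-2): L=9.9000, (cx,cy)=(1.0000,0.0000)
member 2 (1-2): L=8.9324, (cx,cy)=(0.5524,-0.8336)
solve A·x = −loads:
  F[0-1] = -1174.5968 N (compression)
  F[0-2] = -298.0892 N (compression)
  F[1-2] = +539.6521 N (tension)
  Rx@0 = +949.8200 N
  Ry@0 = +977.2025 N
  Ry@2 = -449.8525 N

-1174.597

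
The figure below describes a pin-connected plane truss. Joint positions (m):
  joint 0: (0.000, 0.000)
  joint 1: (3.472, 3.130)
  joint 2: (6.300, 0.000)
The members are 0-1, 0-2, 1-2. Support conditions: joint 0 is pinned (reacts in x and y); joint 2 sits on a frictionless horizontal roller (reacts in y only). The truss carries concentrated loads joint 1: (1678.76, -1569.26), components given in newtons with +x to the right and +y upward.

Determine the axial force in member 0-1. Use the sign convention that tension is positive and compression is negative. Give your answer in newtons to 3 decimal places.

193.595

N=3 nodes, M=3 members, R=3 reactions → 2N=6, M+R=6
member 0 (0-1): L=4.6746, (cx,cy)=(0.7427,0.6696)
member 1 (0-2): L=6.3000, (cx,cy)=(1.0000,0.0000)
member 2 (1-2): L=4.2184, (cx,cy)=(0.6704,-0.7420)
solve A·x = −loads:
  F[0-1] = +193.5951 N (tension)
  F[0-2] = +1534.9690 N (tension)
  F[1-2] = -2289.6174 N (compression)
  Rx@0 = -1678.7600 N
  Ry@0 = -129.6272 N
  Ry@2 = +1698.8872 N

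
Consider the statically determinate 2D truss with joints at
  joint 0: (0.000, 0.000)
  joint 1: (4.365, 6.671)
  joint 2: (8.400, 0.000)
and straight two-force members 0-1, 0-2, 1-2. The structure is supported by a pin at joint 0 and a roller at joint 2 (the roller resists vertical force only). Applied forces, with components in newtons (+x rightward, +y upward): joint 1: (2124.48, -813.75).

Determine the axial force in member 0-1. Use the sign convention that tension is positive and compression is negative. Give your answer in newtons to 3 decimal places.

1549.142

N=3 nodes, M=3 members, R=3 reactions → 2N=6, M+R=6
member 0 (0-1): L=7.9722, (cx,cy)=(0.5475,0.8368)
member 1 (0-2): L=8.4000, (cx,cy)=(1.0000,0.0000)
member 2 (1-2): L=7.7964, (cx,cy)=(0.5175,-0.8557)
solve A·x = −loads:
  F[0-1] = +1549.1420 N (tension)
  F[0-2] = +1276.2785 N (tension)
  F[1-2] = -2466.0090 N (compression)
  Rx@0 = -2124.4800 N
  Ry@0 = -1296.3006 N
  Ry@2 = +2110.0506 N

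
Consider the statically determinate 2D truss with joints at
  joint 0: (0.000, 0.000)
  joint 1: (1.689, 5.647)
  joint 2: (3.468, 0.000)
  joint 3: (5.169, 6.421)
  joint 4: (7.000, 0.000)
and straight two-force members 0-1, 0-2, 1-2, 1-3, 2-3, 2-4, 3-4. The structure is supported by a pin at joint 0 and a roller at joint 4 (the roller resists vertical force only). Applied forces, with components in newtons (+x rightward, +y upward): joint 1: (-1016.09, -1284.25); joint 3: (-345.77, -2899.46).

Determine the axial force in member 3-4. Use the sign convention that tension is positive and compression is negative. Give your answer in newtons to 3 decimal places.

N=5 nodes, M=7 members, R=3 reactions → 2N=10, M+R=10
member 0 (0-1): L=5.8942, (cx,cy)=(0.2866,0.9581)
member 1 (0-2): L=3.4680, (cx,cy)=(1.0000,0.0000)
member 2 (1-2): L=5.9206, (cx,cy)=(0.3005,-0.9538)
member 3 (1-3): L=3.5650, (cx,cy)=(0.9761,0.2171)
member 4 (2-3): L=6.6425, (cx,cy)=(0.2561,0.9667)
member 5 (2-4): L=3.5320, (cx,cy)=(1.0000,0.0000)
member 6 (3-4): L=6.6770, (cx,cy)=(0.2742,-0.9617)
solve A·x = −loads:
  F[0-1] = -2995.2682 N (compression)
  F[0-2] = -503.5540 N (compression)
  F[1-2] = +1587.7636 N (tension)
  F[1-3] = -327.1040 N (compression)
  F[2-3] = -1566.6296 N (compression)
  F[2-4] = +374.7123 N (tension)
  F[3-4] = -1366.4331 N (compression)
  Rx@0 = +1361.8600 N
  Ry@0 = +2869.6589 N
  Ry@4 = +1314.0511 N

-1366.433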